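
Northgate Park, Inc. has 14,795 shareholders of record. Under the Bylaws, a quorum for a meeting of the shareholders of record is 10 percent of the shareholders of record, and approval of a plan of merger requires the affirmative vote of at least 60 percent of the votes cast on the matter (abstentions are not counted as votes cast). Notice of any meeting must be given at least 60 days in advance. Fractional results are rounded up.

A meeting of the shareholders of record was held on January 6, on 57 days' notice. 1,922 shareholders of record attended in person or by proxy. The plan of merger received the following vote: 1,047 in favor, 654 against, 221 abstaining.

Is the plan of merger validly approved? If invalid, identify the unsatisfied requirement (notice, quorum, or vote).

Notice: 57 days given; 60 required. Not satisfied.
Quorum: 10% of 14,795 = 1,479.50, rounded up to 1,480; 1,922 present. Satisfied.
Vote: requires three-fifths of the votes cast (1,922 − 221 abstaining = 1,701); 3/5 of 1701 = 1020.60, rounded up to 1021, so 1,021 needed; 1,047 in favor. Satisfied.

Invalid — notice requirement not satisfied.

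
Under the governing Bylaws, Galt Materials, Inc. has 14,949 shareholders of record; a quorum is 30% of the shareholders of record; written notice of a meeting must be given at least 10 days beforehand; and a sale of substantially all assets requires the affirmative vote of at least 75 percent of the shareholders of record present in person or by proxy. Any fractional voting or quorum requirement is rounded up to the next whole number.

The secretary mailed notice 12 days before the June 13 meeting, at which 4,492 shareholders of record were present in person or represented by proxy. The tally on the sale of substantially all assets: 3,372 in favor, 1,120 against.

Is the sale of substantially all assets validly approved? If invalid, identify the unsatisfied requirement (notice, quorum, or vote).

Valid — all requirements satisfied.

Notice: 12 days given; 10 required. Satisfied.
Quorum: 30% of 14,949 = 4,484.70, rounded up to 4,485; 4,492 present. Satisfied.
Vote: requires three-fourths of those present (4,492); 3/4 of 4492 = 3369, so 3,369 needed; 3,372 in favor. Satisfied.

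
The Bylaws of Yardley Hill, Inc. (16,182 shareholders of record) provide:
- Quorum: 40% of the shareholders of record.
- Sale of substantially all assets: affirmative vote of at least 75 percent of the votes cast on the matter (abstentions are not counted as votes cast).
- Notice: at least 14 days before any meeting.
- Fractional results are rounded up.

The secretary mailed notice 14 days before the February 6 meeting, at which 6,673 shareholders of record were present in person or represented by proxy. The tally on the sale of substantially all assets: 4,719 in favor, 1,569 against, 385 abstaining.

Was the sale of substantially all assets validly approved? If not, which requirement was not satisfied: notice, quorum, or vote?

Notice: 14 days given; 14 required. Satisfied.
Quorum: 40% of 16,182 = 6,472.80, rounded up to 6,473; 6,673 present. Satisfied.
Vote: requires three-fourths of the votes cast (6,673 − 385 abstaining = 6,288); 3/4 of 6288 = 4716, so 4,716 needed; 4,719 in favor. Satisfied.

Valid — all requirements satisfied.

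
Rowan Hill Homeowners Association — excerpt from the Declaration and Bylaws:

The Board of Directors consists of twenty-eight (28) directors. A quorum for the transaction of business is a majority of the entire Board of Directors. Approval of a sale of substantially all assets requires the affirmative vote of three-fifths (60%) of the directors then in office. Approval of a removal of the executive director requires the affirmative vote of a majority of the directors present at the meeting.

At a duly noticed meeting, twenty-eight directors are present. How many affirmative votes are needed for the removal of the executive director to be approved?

15

The removal of the executive director requires a majority of the directors present (28).
A majority of 28 is 15.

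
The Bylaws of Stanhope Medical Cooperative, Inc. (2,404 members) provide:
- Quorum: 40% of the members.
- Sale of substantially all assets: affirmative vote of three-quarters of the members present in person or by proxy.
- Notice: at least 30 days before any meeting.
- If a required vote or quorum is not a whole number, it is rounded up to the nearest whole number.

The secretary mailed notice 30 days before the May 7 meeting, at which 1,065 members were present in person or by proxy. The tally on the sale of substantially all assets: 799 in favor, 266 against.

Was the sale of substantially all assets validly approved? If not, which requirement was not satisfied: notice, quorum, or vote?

Valid — all requirements satisfied.

Notice: 30 days given; 30 required. Satisfied.
Quorum: 40% of 2,404 = 961.60, rounded up to 962; 1,065 present. Satisfied.
Vote: requires three-fourths of those present (1,065); 3/4 of 1065 = 798.75, rounded up to 799, so 799 needed; 799 in favor. Satisfied.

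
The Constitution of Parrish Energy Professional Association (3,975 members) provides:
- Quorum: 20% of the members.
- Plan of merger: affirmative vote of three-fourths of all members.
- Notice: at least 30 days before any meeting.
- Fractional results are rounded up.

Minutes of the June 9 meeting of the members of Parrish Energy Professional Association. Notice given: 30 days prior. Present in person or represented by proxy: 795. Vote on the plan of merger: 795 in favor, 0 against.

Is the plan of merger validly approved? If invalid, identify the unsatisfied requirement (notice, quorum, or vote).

Invalid — vote requirement not satisfied.

Notice: 30 days given; 30 required. Satisfied.
Quorum: 20% of 3,975 = 795; 795 present. Satisfied.
Vote: requires three-fourths of all members (3,975); 3/4 of 3975 = 2981.25, rounded up to 2982, so 2,982 needed; 795 in favor. Not satisfied.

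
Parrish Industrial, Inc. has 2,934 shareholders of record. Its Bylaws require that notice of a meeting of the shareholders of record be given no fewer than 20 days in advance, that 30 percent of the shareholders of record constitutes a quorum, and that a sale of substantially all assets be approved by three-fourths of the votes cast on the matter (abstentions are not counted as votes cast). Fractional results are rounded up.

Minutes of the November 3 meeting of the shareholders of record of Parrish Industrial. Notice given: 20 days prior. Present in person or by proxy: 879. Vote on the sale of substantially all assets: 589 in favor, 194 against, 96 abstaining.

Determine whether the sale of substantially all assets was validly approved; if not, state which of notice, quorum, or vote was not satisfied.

Notice: 20 days given; 20 required. Satisfied.
Quorum: 30% of 2,934 = 880.20, rounded up to 881; 879 present. Not satisfied.
Vote: requires three-fourths of the votes cast (879 − 96 abstaining = 783); 3/4 of 783 = 587.25, rounded up to 588, so 588 needed; 589 in favor. Satisfied.

Invalid — quorum requirement not satisfied.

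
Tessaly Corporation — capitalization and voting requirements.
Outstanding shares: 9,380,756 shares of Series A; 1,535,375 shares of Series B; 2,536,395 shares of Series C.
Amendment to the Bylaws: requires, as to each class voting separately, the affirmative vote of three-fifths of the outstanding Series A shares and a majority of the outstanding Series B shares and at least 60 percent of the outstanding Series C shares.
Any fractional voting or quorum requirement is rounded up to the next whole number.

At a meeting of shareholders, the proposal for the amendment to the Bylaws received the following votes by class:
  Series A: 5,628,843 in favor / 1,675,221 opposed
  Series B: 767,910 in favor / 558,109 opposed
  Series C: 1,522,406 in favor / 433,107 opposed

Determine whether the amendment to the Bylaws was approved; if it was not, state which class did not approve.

Approved — every class gave the required vote.

Series A: 3/5 of 9380756 = 5628453.60, rounded up to 5628454; 5,628,454 required, 5,628,843 in favor — approved.
Series B: a majority of 1535375 is 767688; 767,688 required, 767,910 in favor — approved.
Series C: 3/5 of 2536395 = 1521837; 1,521,837 required, 1,522,406 in favor — approved.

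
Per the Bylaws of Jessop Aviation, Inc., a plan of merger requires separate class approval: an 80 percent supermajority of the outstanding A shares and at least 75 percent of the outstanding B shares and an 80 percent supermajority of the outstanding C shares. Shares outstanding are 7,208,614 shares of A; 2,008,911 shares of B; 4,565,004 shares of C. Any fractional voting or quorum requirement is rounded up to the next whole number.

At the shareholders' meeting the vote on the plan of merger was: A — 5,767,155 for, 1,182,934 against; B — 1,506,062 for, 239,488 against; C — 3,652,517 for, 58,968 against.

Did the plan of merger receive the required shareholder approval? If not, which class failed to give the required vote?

A: 4/5 of 7208614 = 5766891.20, rounded up to 5766892; 5,766,892 required, 5,767,155 in favor — approved.
B: 3/4 of 2008911 = 1506683.25, rounded up to 1506684; 1,506,684 required, 1,506,062 in favor — not approved.
C: 4/5 of 4565004 = 3652003.20, rounded up to 3652004; 3,652,004 required, 3,652,517 in favor — approved.

Not approved — the B shares did not give the required vote.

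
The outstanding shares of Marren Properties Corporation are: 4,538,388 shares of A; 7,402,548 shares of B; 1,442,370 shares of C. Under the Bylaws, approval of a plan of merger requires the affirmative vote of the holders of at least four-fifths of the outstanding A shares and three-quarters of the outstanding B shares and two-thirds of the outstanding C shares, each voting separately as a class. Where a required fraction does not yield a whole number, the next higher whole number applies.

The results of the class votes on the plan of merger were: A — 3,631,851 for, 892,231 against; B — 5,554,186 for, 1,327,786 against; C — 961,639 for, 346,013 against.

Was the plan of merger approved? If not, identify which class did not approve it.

Approved — every class gave the required vote.

A: 4/5 of 4538388 = 3630710.40, rounded up to 3630711; 3,630,711 required, 3,631,851 in favor — approved.
B: 3/4 of 7402548 = 5551911; 5,551,911 required, 5,554,186 in favor — approved.
C: 2/3 of 1442370 = 961580; 961,580 required, 961,639 in favor — approved.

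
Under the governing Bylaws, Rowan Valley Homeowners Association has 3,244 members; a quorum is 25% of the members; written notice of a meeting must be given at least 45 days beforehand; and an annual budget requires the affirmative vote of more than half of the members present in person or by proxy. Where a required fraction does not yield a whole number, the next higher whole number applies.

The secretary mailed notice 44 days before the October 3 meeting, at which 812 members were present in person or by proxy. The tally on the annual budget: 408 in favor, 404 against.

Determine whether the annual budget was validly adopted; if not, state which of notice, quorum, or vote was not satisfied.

Invalid — notice requirement not satisfied.

Notice: 44 days given; 45 required. Not satisfied.
Quorum: 25% of 3,244 = 811; 812 present. Satisfied.
Vote: requires a majority of those present (812); a majority of 812 is 407, so 407 needed; 408 in favor. Satisfied.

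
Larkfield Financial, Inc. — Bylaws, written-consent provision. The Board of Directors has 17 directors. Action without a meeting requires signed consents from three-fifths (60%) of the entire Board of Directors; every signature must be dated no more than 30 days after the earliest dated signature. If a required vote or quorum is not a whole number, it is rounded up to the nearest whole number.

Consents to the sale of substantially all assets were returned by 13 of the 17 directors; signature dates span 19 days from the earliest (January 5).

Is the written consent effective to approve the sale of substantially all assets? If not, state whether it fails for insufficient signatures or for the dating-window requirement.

Signatures required: three-fifths (60%) of 17 — 3/5 of 17 = 10.20, rounded up to 11, so 11 needed; 13 signed. Sufficient.
Dating window: the latest signature is 19 days after the earliest; the limit is 30 days. Within the window.

Effective — both the signature and dating-window requirements are satisfied.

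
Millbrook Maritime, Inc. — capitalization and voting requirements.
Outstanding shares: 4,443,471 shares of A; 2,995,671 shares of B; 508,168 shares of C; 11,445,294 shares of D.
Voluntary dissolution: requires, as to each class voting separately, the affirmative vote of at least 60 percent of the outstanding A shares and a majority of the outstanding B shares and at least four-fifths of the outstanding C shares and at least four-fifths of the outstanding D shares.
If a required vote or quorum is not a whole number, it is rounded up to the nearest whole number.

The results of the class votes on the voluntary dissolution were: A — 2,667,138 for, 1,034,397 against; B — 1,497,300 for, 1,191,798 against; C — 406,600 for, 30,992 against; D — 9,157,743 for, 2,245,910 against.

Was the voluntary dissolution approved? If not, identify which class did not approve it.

A: 3/5 of 4443471 = 2666082.60, rounded up to 2666083; 2,666,083 required, 2,667,138 in favor — approved.
B: a majority of 2995671 is 1497836; 1,497,836 required, 1,497,300 in favor — not approved.
C: 4/5 of 508168 = 406534.40, rounded up to 406535; 406,535 required, 406,600 in favor — approved.
D: 4/5 of 11445294 = 9156235.20, rounded up to 9156236; 9,156,236 required, 9,157,743 in favor — approved.

Not approved — the B shares did not give the required vote.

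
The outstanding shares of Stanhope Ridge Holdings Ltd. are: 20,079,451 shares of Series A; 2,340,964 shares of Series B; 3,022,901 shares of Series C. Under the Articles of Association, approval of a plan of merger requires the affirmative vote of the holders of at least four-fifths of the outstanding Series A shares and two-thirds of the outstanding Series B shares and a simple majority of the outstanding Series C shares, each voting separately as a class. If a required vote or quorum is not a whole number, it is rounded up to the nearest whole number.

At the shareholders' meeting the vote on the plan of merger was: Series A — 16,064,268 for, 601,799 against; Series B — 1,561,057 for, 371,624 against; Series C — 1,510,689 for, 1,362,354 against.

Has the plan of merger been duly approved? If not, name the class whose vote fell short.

Not approved — the Series C shares did not give the required vote.

Series A: 4/5 of 20079451 = 16063560.80, rounded up to 16063561; 16,063,561 required, 16,064,268 in favor — approved.
Series B: 2/3 of 2340964 = 1560642.67, rounded up to 1560643; 1,560,643 required, 1,561,057 in favor — approved.
Series C: a majority of 3022901 is 1511451; 1,511,451 required, 1,510,689 in favor — not approved.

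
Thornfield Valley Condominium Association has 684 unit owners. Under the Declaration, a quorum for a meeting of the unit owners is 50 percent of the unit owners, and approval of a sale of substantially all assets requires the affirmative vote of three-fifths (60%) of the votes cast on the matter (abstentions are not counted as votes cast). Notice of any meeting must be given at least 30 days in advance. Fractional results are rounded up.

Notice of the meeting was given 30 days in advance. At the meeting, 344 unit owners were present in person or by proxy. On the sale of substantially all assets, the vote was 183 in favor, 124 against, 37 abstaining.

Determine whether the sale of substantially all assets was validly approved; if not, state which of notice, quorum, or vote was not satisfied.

Notice: 30 days given; 30 required. Satisfied.
Quorum: 50% of 684 = 342; 344 present. Satisfied.
Vote: requires three-fifths of the votes cast (344 − 37 abstaining = 307); 3/5 of 307 = 184.20, rounded up to 185, so 185 needed; 183 in favor. Not satisfied.

Invalid — vote requirement not satisfied.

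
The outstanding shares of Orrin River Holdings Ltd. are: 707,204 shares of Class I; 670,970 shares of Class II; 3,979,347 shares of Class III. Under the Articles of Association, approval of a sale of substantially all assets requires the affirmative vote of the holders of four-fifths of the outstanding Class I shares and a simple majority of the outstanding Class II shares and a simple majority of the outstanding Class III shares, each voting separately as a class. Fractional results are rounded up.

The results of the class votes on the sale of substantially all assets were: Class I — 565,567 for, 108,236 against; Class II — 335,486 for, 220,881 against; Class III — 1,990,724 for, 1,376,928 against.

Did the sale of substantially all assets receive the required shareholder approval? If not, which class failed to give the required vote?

Not approved — the Class I shares did not give the required vote.

Class I: 4/5 of 707204 = 565763.20, rounded up to 565764; 565,764 required, 565,567 in favor — not approved.
Class II: a majority of 670970 is 335486; 335,486 required, 335,486 in favor — approved.
Class III: a majority of 3979347 is 1989674; 1,989,674 required, 1,990,724 in favor — approved.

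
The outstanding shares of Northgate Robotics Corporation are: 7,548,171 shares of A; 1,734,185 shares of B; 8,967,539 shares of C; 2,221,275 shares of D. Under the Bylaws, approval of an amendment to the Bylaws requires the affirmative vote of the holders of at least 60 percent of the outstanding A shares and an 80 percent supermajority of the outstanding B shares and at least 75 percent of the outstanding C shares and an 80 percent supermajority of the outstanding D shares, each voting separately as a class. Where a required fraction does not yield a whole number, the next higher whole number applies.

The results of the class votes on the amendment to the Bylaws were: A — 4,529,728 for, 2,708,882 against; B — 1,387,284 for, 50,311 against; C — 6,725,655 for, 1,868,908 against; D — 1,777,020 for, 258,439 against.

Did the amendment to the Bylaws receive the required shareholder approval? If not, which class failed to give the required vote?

Not approved — the B shares did not give the required vote.

A: 3/5 of 7548171 = 4528902.60, rounded up to 4528903; 4,528,903 required, 4,529,728 in favor — approved.
B: 4/5 of 1734185 = 1387348; 1,387,348 required, 1,387,284 in favor — not approved.
C: 3/4 of 8967539 = 6725654.25, rounded up to 6725655; 6,725,655 required, 6,725,655 in favor — approved.
D: 4/5 of 2221275 = 1777020; 1,777,020 required, 1,777,020 in favor — approved.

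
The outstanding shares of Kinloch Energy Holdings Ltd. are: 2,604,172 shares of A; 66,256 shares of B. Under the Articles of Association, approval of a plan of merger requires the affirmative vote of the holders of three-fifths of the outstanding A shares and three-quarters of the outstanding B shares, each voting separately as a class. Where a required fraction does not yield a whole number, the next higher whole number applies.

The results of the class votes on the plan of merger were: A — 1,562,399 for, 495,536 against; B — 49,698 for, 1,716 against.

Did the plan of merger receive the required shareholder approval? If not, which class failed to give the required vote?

Not approved — the A shares did not give the required vote.

A: 3/5 of 2604172 = 1562503.20, rounded up to 1562504; 1,562,504 required, 1,562,399 in favor — not approved.
B: 3/4 of 66256 = 49692; 49,692 required, 49,698 in favor — approved.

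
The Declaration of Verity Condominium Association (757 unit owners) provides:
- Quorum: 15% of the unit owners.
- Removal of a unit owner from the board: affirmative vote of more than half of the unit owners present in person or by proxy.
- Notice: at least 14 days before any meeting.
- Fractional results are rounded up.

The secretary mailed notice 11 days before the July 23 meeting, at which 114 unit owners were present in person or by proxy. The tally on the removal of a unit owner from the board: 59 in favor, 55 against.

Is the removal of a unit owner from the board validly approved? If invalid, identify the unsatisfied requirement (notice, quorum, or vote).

Invalid — notice requirement not satisfied.

Notice: 11 days given; 14 required. Not satisfied.
Quorum: 15% of 757 = 113.55, rounded up to 114; 114 present. Satisfied.
Vote: requires a majority of those present (114); a majority of 114 is 58, so 58 needed; 59 in favor. Satisfied.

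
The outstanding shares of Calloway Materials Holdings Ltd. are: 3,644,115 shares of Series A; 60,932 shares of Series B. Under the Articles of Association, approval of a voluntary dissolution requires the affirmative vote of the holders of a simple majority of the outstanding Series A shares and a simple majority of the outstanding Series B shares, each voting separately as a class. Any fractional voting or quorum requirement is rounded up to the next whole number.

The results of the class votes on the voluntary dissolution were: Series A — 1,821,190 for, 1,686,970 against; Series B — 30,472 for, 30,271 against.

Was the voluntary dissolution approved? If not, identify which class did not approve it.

Not approved — the Series A shares did not give the required vote.

Series A: a majority of 3644115 is 1822058; 1,822,058 required, 1,821,190 in favor — not approved.
Series B: a majority of 60932 is 30467; 30,467 required, 30,472 in favor — approved.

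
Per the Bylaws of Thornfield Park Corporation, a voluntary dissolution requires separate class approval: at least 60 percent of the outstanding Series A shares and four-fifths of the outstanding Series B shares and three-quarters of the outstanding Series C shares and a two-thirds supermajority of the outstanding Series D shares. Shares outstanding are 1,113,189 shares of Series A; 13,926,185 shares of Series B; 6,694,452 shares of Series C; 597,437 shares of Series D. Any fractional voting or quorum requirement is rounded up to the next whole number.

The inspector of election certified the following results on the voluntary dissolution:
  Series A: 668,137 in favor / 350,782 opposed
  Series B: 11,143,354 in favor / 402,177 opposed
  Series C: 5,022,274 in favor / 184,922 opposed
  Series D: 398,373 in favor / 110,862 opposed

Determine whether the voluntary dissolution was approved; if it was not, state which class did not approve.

Approved — every class gave the required vote.

Series A: 3/5 of 1113189 = 667913.40, rounded up to 667914; 667,914 required, 668,137 in favor — approved.
Series B: 4/5 of 13926185 = 11140948; 11,140,948 required, 11,143,354 in favor — approved.
Series C: 3/4 of 6694452 = 5020839; 5,020,839 required, 5,022,274 in favor — approved.
Series D: 2/3 of 597437 = 398291.33, rounded up to 398292; 398,292 required, 398,373 in favor — approved.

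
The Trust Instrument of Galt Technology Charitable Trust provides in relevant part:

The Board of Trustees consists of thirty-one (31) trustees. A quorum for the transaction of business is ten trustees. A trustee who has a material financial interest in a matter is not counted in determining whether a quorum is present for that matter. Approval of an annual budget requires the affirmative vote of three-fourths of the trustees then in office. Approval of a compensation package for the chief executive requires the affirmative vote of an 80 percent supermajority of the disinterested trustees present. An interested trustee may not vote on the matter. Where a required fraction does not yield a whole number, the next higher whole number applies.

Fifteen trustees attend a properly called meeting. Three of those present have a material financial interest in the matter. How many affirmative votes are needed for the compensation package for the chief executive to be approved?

10

The compensation package for the chief executive requires four-fifths of the disinterested trustees present (15 − 3 = 12).
4/5 of 12 = 9.60, rounded up to 10.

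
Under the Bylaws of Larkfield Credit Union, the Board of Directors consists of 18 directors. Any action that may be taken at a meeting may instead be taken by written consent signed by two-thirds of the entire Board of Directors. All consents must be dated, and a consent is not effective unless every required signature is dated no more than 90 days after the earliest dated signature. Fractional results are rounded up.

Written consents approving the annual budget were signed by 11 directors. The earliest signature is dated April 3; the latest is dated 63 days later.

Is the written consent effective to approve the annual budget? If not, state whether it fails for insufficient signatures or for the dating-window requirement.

Signatures required: two-thirds of 18 — 2/3 of 18 = 12, so 12 needed; 11 signed. Insufficient.
Dating window: the latest signature is 63 days after the earliest; the limit is 90 days. Within the window.

Not effective — insufficient signatures.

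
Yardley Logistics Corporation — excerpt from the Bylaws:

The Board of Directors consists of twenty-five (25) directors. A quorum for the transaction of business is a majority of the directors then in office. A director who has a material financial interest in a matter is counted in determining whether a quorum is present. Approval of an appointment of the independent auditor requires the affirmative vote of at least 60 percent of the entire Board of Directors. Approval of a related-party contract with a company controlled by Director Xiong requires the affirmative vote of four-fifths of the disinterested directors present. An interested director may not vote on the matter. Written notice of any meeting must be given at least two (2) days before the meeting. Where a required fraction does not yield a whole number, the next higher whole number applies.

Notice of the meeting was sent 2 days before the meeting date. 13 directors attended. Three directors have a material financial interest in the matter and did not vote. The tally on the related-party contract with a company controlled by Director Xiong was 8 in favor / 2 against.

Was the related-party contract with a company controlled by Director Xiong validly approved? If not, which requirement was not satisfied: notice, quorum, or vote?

Valid — all requirements satisfied.

Notice: 2 days given; 2 required (2 ≥ 2). Satisfied.
Quorum: 13 present (interested directors count toward quorum); quorum is 13. Satisfied.
Vote: the related-party contract with a company controlled by Director Xiong requires four-fifths of the disinterested directors present (13 − 3 = 10). 4/5 of 10 = 8, so 8 affirmative votes are needed; 8 voted in favor. Satisfied.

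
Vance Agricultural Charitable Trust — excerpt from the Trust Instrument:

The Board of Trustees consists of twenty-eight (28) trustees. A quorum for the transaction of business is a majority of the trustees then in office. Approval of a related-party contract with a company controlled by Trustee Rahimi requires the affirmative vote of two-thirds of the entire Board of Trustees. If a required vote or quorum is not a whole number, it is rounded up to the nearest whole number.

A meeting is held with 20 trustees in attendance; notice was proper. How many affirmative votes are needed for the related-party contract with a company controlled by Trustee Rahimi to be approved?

The related-party contract with a company controlled by Trustee Rahimi requires two-thirds of the entire Board of Trustees (28).
2/3 of 28 = 18.67, rounded up to 19.

19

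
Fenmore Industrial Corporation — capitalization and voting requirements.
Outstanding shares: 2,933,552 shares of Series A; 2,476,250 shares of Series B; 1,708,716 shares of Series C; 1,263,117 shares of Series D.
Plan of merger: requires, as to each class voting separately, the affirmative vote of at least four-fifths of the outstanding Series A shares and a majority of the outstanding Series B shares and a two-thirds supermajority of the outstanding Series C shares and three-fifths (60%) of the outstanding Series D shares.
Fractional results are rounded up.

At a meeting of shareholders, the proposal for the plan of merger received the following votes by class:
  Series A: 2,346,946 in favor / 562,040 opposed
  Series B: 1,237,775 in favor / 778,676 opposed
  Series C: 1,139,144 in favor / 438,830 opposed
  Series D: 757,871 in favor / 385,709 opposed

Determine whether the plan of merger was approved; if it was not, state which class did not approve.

Not approved — the Series B shares did not give the required vote.

Series A: 4/5 of 2933552 = 2346841.60, rounded up to 2346842; 2,346,842 required, 2,346,946 in favor — approved.
Series B: a majority of 2476250 is 1238126; 1,238,126 required, 1,237,775 in favor — not approved.
Series C: 2/3 of 1708716 = 1139144; 1,139,144 required, 1,139,144 in favor — approved.
Series D: 3/5 of 1263117 = 757870.20, rounded up to 757871; 757,871 required, 757,871 in favor — approved.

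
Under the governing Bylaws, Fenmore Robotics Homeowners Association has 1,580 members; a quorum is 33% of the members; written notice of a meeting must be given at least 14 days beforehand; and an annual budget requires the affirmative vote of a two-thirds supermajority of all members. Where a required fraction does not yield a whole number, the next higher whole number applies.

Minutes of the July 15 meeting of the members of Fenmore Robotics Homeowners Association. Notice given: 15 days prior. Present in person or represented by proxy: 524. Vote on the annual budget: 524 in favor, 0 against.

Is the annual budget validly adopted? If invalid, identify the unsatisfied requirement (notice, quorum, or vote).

Notice: 15 days given; 14 required. Satisfied.
Quorum: 33% of 1,580 = 521.40, rounded up to 522; 524 present. Satisfied.
Vote: requires two-thirds of all members (1,580); 2/3 of 1580 = 1053.33, rounded up to 1054, so 1,054 needed; 524 in favor. Not satisfied.

Invalid — vote requirement not satisfied.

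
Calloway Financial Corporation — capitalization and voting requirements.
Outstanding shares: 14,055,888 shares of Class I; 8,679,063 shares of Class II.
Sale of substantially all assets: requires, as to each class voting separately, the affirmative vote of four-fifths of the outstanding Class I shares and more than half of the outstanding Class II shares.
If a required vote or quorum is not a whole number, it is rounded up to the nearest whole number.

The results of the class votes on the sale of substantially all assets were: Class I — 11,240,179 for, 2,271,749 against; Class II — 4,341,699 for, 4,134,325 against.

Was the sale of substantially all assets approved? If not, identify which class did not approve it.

Class I: 4/5 of 14055888 = 11244710.40, rounded up to 11244711; 11,244,711 required, 11,240,179 in favor — not approved.
Class II: a majority of 8679063 is 4339532; 4,339,532 required, 4,341,699 in favor — approved.

Not approved — the Class I shares did not give the required vote.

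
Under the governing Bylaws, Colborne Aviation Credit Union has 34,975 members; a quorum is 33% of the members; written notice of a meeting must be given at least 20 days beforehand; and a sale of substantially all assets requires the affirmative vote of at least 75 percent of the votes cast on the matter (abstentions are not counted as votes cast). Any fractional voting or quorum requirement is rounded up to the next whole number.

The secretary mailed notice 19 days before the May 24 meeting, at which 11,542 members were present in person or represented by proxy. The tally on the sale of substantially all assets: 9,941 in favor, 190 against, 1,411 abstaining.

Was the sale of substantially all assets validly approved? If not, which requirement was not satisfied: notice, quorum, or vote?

Invalid — notice requirement not satisfied.

Notice: 19 days given; 20 required. Not satisfied.
Quorum: 33% of 34,975 = 11,541.75, rounded up to 11,542; 11,542 present. Satisfied.
Vote: requires three-fourths of the votes cast (11,542 − 1,411 abstaining = 10,131); 3/4 of 10131 = 7598.25, rounded up to 7599, so 7,599 needed; 9,941 in favor. Satisfied.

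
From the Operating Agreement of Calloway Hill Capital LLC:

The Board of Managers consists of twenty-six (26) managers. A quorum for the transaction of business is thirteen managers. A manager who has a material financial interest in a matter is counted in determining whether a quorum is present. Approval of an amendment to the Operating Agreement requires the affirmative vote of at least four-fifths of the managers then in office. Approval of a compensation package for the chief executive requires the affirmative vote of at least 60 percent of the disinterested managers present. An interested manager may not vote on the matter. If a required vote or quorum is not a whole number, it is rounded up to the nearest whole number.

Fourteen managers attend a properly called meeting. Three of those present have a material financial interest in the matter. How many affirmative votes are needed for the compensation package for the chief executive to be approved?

7

The compensation package for the chief executive requires three-fifths of the disinterested managers present (14 − 3 = 11).
3/5 of 11 = 6.60, rounded up to 7.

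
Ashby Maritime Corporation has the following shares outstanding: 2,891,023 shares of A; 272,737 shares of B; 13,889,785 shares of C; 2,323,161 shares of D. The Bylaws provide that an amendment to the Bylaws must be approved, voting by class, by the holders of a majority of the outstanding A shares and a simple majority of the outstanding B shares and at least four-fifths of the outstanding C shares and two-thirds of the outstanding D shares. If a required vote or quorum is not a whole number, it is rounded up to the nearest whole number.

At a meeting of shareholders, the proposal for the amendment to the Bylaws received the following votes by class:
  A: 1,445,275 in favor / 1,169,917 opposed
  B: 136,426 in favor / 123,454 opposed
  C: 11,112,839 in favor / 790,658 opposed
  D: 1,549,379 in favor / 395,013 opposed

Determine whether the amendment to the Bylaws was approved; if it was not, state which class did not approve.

A: a majority of 2891023 is 1445512; 1,445,512 required, 1,445,275 in favor — not approved.
B: a majority of 272737 is 136369; 136,369 required, 136,426 in favor — approved.
C: 4/5 of 13889785 = 11111828; 11,111,828 required, 11,112,839 in favor — approved.
D: 2/3 of 2323161 = 1548774; 1,548,774 required, 1,549,379 in favor — approved.

Not approved — the A shares did not give the required vote.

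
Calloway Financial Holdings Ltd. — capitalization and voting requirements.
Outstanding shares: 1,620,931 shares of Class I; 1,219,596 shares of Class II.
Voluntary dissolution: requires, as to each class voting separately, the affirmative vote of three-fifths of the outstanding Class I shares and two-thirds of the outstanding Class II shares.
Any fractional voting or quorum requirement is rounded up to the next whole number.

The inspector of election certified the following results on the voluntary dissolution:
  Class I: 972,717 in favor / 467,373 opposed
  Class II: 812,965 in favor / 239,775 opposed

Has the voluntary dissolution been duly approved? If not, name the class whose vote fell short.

Not approved — the Class II shares did not give the required vote.

Class I: 3/5 of 1620931 = 972558.60, rounded up to 972559; 972,559 required, 972,717 in favor — approved.
Class II: 2/3 of 1219596 = 813064; 813,064 required, 812,965 in favor — not approved.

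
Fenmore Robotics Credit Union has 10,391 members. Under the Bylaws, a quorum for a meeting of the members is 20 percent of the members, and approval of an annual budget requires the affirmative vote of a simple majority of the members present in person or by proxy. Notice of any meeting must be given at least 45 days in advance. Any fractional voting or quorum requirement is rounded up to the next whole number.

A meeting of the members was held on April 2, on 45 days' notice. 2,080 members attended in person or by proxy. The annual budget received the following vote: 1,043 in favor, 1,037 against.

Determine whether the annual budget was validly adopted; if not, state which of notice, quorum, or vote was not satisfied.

Notice: 45 days given; 45 required. Satisfied.
Quorum: 20% of 10,391 = 2,078.20, rounded up to 2,079; 2,080 present. Satisfied.
Vote: requires a majority of those present (2,080); a majority of 2080 is 1041, so 1,041 needed; 1,043 in favor. Satisfied.

Valid — all requirements satisfied.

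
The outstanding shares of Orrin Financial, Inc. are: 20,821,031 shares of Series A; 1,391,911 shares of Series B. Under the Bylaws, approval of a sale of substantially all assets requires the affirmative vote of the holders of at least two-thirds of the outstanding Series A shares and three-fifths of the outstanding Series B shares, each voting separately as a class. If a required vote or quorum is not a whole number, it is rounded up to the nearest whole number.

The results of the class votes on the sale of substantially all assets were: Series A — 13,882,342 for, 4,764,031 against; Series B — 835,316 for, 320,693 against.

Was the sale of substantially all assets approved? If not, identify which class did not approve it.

Approved — every class gave the required vote.

Series A: 2/3 of 20821031 = 13880687.33, rounded up to 13880688; 13,880,688 required, 13,882,342 in favor — approved.
Series B: 3/5 of 1391911 = 835146.60, rounded up to 835147; 835,147 required, 835,316 in favor — approved.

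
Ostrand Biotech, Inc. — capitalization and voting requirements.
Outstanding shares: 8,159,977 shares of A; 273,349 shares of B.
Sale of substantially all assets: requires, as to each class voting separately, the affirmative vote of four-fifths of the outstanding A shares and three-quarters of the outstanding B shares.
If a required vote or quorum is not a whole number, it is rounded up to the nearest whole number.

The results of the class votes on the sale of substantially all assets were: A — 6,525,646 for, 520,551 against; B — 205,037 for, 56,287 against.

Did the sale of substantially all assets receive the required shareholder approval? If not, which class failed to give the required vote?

A: 4/5 of 8159977 = 6527981.60, rounded up to 6527982; 6,527,982 required, 6,525,646 in favor — not approved.
B: 3/4 of 273349 = 205011.75, rounded up to 205012; 205,012 required, 205,037 in favor — approved.

Not approved — the A shares did not give the required vote.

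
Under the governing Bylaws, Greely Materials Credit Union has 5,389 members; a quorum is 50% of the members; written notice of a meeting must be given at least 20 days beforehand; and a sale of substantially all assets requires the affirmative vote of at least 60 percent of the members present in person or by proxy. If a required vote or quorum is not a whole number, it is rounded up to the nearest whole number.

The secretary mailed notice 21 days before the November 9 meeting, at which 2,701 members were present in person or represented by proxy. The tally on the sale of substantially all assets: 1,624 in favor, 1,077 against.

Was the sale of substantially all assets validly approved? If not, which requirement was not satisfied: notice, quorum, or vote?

Valid — all requirements satisfied.

Notice: 21 days given; 20 required. Satisfied.
Quorum: 50% of 5,389 = 2,694.50, rounded up to 2,695; 2,701 present. Satisfied.
Vote: requires three-fifths of those present (2,701); 3/5 of 2701 = 1620.60, rounded up to 1621, so 1,621 needed; 1,624 in favor. Satisfied.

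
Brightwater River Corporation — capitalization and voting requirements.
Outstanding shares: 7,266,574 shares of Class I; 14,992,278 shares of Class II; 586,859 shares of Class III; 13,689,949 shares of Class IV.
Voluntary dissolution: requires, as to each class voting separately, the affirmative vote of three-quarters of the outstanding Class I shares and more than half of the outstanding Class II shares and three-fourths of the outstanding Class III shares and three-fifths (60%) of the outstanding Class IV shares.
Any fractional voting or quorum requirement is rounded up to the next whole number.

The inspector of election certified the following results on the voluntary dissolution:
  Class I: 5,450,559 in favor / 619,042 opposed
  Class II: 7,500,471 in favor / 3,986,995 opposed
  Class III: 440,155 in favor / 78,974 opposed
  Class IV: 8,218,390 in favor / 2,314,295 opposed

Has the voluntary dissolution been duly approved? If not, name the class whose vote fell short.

Approved — every class gave the required vote.

Class I: 3/4 of 7266574 = 5449930.50, rounded up to 5449931; 5,449,931 required, 5,450,559 in favor — approved.
Class II: a majority of 14992278 is 7496140; 7,496,140 required, 7,500,471 in favor — approved.
Class III: 3/4 of 586859 = 440144.25, rounded up to 440145; 440,145 required, 440,155 in favor — approved.
Class IV: 3/5 of 13689949 = 8213969.40, rounded up to 8213970; 8,213,970 required, 8,218,390 in favor — approved.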